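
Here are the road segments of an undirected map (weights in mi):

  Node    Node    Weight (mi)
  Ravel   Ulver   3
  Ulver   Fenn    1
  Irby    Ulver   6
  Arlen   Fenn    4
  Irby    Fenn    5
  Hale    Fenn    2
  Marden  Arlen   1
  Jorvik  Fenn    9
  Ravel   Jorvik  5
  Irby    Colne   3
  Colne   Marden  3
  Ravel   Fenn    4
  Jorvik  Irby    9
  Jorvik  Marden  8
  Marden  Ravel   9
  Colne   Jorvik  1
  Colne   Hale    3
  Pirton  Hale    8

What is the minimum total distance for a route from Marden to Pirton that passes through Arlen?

15 mi

Best Marden to Arlen: Marden–Arlen costing 1
Shortest Arlen→Pirton: Arlen–Fenn–Hale–Pirton = 14
Total via Arlen: 1 + 14 = 15 mi.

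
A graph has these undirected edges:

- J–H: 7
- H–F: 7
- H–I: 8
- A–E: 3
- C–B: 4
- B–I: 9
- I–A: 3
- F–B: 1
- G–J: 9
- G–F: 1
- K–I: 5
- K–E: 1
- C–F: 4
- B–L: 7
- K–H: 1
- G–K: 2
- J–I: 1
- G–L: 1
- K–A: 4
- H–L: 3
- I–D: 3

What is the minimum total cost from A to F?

7

Enumerating some paths:
A → K → H → L → G → F: 4+1+3+1+1 = 10
A → I → K → G → F: 3+5+2+1 = 11
A → K → G → F: 4+2+1 = 7
A → E → K → H → L → G → F: 3+1+1+3+1+1 = 10
Cheapest is A → K → G → F at 7.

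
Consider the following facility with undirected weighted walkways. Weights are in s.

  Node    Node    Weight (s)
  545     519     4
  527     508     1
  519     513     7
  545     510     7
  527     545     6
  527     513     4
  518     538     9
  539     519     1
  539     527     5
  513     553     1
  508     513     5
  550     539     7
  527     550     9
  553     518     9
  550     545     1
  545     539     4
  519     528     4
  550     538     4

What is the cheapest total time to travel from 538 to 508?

12 s

Shortest distances from 538:
538: 0
550: 4  (via 538)
545: 5  (via 550)
518: 9  (via 538)
519: 9  (via 545)
539: 9  (via 545)
527: 11  (via 545)
508: 12  (via 527)
Shortest route: 538 → 550 → 545 → 527 → 508 = 12 s.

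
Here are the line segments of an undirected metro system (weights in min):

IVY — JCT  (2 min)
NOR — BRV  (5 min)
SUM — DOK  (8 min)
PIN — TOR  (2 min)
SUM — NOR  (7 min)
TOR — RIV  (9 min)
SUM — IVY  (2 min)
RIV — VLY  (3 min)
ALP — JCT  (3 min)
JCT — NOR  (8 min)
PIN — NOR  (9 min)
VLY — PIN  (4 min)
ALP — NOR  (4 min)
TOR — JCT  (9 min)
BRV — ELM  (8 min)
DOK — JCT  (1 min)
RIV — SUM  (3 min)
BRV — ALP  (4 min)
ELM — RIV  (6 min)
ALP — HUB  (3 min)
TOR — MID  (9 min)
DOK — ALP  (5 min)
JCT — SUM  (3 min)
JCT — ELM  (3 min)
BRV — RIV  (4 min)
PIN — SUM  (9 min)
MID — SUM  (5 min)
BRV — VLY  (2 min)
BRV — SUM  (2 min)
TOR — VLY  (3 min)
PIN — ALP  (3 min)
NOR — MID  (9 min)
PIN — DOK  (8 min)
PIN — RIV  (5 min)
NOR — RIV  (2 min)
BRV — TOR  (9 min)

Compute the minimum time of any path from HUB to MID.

Running Dijkstra from HUB:
HUB: 0
ALP: 3  (via HUB)
PIN: 6  (via ALP)
JCT: 6  (via ALP)
BRV: 7  (via ALP)
NOR: 7  (via ALP)
DOK: 7  (via JCT)
IVY: 8  (via JCT)
TOR: 8  (via PIN)
VLY: 9  (via BRV)
SUM: 9  (via JCT)
ELM: 9  (via JCT)
RIV: 9  (via NOR)
MID: 14  (via SUM)
Shortest route: HUB–ALP–JCT–SUM–MID = 14 min.

14 min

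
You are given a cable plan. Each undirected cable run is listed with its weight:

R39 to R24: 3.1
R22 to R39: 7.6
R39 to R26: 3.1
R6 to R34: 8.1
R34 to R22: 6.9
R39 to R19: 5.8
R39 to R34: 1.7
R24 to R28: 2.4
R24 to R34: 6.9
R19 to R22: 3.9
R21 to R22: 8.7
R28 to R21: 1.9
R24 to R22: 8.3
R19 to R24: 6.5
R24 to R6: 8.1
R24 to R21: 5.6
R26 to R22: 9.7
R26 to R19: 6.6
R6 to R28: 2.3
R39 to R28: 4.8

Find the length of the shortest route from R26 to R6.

Shortest distances from R26:
R26: 0
R39: 3.1  (via R26)
R34: 4.8  (via R39)
R24: 6.2  (via R39)
R19: 6.6  (via R26)
R28: 7.9  (via R39)
R22: 9.7  (via R26)
R21: 9.8  (via R28)
R6: 10.2  (via R28)
Shortest route: R26 → R39 → R28 → R6 = 10.2.

10.2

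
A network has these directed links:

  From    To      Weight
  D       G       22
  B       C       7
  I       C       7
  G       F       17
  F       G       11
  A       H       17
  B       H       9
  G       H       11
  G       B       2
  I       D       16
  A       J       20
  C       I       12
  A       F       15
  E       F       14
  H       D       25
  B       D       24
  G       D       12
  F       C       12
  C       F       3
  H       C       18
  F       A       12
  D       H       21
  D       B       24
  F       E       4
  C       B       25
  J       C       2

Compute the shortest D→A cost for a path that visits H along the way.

Best D to H: D–H costing 21
Best H to A: H–C–F–A costing 33
Total via H: 21 + 33 = 54.

54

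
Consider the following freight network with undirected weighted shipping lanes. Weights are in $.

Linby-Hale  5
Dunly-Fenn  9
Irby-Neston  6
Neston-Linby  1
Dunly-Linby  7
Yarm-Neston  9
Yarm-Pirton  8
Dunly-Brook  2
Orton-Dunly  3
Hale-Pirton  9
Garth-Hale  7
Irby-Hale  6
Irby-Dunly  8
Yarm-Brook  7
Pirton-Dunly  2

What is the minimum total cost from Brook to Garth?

Settle nodes by increasing distance from Brook:
Brook: 0
Dunly: 2  (via Brook)
Pirton: 4  (via Dunly)
Orton: 5  (via Dunly)
Yarm: 7  (via Brook)
Linby: 9  (via Dunly)
Neston: 10  (via Linby)
Irby: 10  (via Dunly)
Fenn: 11  (via Dunly)
Hale: 13  (via Pirton)
Garth: 20  (via Hale)
Shortest route: Brook → Dunly → Pirton → Hale → Garth = $20.

$20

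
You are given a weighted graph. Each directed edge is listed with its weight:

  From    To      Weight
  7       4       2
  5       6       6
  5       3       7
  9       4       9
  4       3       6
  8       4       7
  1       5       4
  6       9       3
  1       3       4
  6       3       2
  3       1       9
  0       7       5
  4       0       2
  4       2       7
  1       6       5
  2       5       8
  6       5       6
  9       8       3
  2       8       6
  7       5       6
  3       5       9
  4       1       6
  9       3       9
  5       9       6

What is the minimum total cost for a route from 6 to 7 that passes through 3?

33

Best 6 to 3: 6–3 costing 2
Shortest 3→7: 3–5–9–4–0–7 = 31
Total via 3: 2 + 31 = 33.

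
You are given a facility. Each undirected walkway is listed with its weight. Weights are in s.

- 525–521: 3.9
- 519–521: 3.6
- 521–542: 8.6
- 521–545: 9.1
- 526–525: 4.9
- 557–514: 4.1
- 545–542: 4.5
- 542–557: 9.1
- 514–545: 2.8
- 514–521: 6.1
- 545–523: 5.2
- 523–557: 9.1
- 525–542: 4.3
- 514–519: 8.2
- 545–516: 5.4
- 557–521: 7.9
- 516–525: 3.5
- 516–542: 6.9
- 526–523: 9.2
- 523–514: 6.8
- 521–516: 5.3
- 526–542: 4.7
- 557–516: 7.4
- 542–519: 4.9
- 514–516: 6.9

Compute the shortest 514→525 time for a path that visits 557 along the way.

Best 514 to 557: 514 → 557 costing 4.1
Best 557 to 525: 557 → 516 → 525 costing 10.9
Total via 557: 4.1 + 10.9 = 15 s.

15 s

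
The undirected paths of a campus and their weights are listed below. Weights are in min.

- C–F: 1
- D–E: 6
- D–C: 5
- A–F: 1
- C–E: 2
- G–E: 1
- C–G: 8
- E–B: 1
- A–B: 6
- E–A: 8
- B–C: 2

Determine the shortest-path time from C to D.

Shortest distances from C:
C: 0
F: 1  (via C)
A: 2  (via F)
B: 2  (via C)
E: 2  (via C)
G: 3  (via E)
D: 5  (via C)
Shortest route: C–D = 5 min.

5 min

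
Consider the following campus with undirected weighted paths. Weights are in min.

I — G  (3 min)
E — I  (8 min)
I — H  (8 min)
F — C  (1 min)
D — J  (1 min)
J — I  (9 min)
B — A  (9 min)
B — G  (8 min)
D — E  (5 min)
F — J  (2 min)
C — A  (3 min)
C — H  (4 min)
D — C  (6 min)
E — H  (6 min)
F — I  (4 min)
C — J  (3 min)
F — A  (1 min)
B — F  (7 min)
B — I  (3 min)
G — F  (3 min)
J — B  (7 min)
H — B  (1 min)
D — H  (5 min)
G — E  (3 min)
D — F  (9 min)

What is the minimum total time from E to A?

Running Dijkstra from E:
E: 0
G: 3  (via E)
D: 5  (via E)
F: 6  (via G)
H: 6  (via E)
I: 6  (via G)
J: 6  (via D)
A: 7  (via F)
Shortest route: E → G → F → A = 7 min.

7 min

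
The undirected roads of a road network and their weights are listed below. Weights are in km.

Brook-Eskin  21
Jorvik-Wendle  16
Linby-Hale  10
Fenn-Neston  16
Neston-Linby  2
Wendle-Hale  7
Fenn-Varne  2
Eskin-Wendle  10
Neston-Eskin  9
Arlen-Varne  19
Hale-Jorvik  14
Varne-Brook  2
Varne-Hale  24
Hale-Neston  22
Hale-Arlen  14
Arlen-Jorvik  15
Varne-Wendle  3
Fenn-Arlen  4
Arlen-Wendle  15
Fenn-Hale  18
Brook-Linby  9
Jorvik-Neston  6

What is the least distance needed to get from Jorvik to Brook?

17 km

Compare a few routes:
Jorvik - Wendle - Varne - Brook: 16+3+2 = 21
Jorvik - Neston - Linby - Brook: 6+2+9 = 17
The minimum is 17 km via Jorvik - Neston - Linby - Brook.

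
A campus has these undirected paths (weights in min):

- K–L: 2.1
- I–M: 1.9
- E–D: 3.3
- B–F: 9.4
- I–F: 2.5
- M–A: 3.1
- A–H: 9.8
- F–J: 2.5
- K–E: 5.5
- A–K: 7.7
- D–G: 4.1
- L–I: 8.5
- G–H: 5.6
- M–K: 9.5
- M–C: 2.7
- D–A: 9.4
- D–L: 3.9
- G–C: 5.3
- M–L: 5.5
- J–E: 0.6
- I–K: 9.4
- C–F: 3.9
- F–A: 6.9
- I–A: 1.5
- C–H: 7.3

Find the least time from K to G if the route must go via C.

Best K to C: K → L → M → C costing 10.3
Shortest C→G: C → G = 5.3
Total via C: 10.3 + 5.3 = 15.6 min.

15.6 min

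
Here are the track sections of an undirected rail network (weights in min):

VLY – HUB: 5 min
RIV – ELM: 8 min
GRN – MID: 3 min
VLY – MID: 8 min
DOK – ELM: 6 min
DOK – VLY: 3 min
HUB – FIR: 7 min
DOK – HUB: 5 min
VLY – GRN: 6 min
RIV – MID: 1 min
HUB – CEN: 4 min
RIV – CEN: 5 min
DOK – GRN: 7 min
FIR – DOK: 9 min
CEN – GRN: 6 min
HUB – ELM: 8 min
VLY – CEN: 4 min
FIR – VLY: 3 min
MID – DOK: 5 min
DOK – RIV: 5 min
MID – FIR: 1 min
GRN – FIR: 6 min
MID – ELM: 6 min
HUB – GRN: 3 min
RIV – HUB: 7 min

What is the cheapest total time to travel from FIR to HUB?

7 min

Settle nodes by increasing distance from FIR:
FIR: 0
MID: 1  (via FIR)
RIV: 2  (via MID)
VLY: 3  (via FIR)
GRN: 4  (via MID)
DOK: 6  (via MID)
HUB: 7  (via FIR)
Shortest route: FIR → HUB = 7 min.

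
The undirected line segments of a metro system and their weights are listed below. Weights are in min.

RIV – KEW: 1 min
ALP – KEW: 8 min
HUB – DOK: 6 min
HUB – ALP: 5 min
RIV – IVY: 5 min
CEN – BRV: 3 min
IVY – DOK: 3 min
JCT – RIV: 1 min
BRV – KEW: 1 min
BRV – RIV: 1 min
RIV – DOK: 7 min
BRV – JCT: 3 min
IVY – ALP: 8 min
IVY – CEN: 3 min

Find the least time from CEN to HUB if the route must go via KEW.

17 min

Shortest CEN→KEW: CEN–BRV–KEW = 4
Best KEW to HUB: KEW–ALP–HUB costing 13
Total via KEW: 4 + 13 = 17 min.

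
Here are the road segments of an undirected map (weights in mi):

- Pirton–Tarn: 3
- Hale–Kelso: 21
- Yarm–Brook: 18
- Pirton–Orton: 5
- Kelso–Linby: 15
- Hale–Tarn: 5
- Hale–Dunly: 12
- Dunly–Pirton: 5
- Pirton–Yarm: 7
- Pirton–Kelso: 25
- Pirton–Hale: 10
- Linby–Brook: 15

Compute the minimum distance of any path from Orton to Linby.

Shortest distances from Orton:
Orton: 0
Pirton: 5  (via Orton)
Tarn: 8  (via Pirton)
Dunly: 10  (via Pirton)
Yarm: 12  (via Pirton)
Hale: 13  (via Tarn)
Kelso: 30  (via Pirton)
Brook: 30  (via Yarm)
Linby: 45  (via Kelso)
Shortest route: Orton → Pirton → Kelso → Linby = 45 mi.

45 mi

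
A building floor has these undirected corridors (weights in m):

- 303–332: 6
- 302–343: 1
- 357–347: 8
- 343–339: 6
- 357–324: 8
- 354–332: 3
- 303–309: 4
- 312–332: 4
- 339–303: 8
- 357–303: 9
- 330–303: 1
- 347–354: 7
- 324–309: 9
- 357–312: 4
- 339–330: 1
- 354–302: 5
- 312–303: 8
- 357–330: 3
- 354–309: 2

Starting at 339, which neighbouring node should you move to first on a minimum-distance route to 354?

Candidate routes:
339 → 330 → 303 → 332 → 354: 1+1+6+3 = 11
339 → 330 → 303 → 309 → 354: 1+1+4+2 = 8
Cheapest is 339 → 330 → 303 → 309 → 354 at 8 m.
So from 339 the first move is to 330.

330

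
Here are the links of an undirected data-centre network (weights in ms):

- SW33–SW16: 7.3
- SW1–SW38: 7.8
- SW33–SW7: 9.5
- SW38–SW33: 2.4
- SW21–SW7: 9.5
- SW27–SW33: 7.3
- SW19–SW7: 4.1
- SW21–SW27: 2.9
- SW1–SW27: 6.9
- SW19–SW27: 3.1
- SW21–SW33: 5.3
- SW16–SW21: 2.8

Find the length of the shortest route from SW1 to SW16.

Running Dijkstra from SW1:
SW1: 0
SW27: 6.9  (via SW1)
SW38: 7.8  (via SW1)
SW21: 9.8  (via SW27)
SW19: 10  (via SW27)
SW33: 10.2  (via SW38)
SW16: 12.6  (via SW21)
Shortest route: SW1 → SW27 → SW21 → SW16 = 12.6 ms.

12.6 ms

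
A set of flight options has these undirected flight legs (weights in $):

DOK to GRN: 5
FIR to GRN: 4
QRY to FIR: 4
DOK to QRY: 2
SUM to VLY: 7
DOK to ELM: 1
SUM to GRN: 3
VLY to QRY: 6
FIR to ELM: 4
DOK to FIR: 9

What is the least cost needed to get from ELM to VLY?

Compare a few routes:
ELM - FIR - QRY - VLY: 4+4+6 = 14
ELM - DOK - QRY - VLY: 1+2+6 = 9
Cheapest is ELM - DOK - QRY - VLY at $9.

$9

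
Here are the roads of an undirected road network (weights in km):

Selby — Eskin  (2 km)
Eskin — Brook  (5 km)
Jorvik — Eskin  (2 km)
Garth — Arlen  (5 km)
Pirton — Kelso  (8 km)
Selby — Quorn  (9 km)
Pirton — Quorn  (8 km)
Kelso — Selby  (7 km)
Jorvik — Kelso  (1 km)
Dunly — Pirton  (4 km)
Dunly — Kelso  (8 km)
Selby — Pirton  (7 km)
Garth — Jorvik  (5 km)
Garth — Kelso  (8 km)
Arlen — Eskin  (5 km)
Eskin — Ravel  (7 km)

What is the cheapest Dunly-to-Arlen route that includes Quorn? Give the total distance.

28 km

Shortest Dunly→Quorn: Dunly–Pirton–Quorn = 12
Shortest Quorn→Arlen: Quorn–Selby–Eskin–Arlen = 16
Total via Quorn: 12 + 16 = 28 km.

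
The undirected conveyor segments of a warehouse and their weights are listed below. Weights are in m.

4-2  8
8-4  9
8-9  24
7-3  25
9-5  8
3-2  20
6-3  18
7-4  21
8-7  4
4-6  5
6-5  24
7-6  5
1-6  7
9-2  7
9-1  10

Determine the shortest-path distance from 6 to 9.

17 m

Running Dijkstra from 6:
6: 0
4: 5  (via 6)
7: 5  (via 6)
1: 7  (via 6)
8: 9  (via 7)
2: 13  (via 4)
9: 17  (via 1)
Shortest route: 6–1–9 = 17 m.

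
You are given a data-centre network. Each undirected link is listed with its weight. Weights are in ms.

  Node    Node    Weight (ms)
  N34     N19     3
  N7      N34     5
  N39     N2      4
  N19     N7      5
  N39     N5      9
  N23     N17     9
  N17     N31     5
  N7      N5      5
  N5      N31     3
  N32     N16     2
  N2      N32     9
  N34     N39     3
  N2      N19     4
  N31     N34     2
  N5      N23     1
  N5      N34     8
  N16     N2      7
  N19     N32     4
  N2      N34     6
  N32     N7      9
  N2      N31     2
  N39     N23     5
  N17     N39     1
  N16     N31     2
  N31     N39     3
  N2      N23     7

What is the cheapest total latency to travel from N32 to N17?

Enumerating some paths:
N32 → N16 → N31 → N17: 2+2+5 = 9
N32 → N16 → N31 → N39 → N17: 2+2+3+1 = 8
N32 → N16 → N31 → N34 → N39 → N17: 2+2+2+3+1 = 10
The minimum is 8 ms via N32 → N16 → N31 → N39 → N17.

8 ms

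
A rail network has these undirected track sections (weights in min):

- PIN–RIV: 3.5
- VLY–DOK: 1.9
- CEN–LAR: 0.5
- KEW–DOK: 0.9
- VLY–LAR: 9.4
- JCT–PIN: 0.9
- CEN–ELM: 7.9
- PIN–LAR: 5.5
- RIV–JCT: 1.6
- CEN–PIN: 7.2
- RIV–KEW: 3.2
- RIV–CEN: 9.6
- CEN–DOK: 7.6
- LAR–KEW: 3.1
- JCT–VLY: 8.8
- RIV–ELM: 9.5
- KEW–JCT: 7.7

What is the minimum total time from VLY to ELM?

Enumerating some paths:
VLY - DOK - KEW - RIV - ELM: 1.9+0.9+3.2+9.5 = 15.5
VLY - DOK - KEW - LAR - CEN - ELM: 1.9+0.9+3.1+0.5+7.9 = 14.3
Cheapest is VLY - DOK - KEW - LAR - CEN - ELM at 14.3 min.

14.3 min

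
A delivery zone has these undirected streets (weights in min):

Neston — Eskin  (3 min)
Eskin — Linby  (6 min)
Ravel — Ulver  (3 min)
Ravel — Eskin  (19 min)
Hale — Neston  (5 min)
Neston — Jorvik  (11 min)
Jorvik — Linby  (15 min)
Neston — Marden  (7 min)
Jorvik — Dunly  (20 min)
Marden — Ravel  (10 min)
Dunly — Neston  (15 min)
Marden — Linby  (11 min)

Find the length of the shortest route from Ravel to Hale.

22 min

Candidate routes:
Ravel → Eskin → Neston → Hale: 19+3+5 = 27
Ravel → Marden → Neston → Hale: 10+7+5 = 22
The minimum is 22 min via Ravel → Marden → Neston → Hale.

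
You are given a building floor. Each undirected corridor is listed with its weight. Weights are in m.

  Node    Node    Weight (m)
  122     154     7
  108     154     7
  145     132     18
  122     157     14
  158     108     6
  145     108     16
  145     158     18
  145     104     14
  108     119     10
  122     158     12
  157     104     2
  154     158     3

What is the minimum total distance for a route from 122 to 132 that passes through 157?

Best 122 to 157: 122 → 157 costing 14
Best 157 to 132: 157 → 104 → 145 → 132 costing 34
Total via 157: 14 + 34 = 48 m.

48 m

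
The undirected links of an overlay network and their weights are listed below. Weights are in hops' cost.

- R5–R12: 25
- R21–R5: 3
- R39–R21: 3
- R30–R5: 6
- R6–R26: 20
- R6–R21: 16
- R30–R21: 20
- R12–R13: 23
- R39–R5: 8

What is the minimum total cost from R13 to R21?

Enumerating some paths:
R13–R12–R5–R39–R21: 23+25+8+3 = 59
R13–R12–R5–R30–R21: 23+25+6+20 = 74
R13–R12–R5–R21: 23+25+3 = 51
Cheapest is R13–R12–R5–R21 at 51 hops' cost.

51 hops' cost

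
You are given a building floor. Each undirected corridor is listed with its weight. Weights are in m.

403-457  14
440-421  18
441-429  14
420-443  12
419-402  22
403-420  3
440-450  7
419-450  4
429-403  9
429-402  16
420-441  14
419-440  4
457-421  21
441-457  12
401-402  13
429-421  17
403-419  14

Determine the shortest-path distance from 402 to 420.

28 m

Compare a few routes:
402–419–403–420: 22+14+3 = 39
402–429–441–420: 16+14+14 = 44
402–429–403–420: 16+9+3 = 28
Cheapest is 402–429–403–420 at 28 m.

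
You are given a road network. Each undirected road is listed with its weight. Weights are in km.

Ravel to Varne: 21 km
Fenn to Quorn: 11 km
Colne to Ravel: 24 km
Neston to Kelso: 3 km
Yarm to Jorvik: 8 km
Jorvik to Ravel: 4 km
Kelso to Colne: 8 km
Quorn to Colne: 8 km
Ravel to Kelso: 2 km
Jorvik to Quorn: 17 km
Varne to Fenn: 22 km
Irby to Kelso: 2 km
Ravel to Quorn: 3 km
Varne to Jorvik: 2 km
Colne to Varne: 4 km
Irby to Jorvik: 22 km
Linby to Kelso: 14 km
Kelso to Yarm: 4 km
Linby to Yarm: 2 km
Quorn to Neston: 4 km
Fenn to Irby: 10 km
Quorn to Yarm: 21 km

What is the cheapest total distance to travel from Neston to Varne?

Settle nodes by increasing distance from Neston:
Neston: 0
Kelso: 3  (via Neston)
Quorn: 4  (via Neston)
Ravel: 5  (via Kelso)
Irby: 5  (via Kelso)
Yarm: 7  (via Kelso)
Linby: 9  (via Yarm)
Jorvik: 9  (via Ravel)
Colne: 11  (via Kelso)
Varne: 11  (via Jorvik)
Shortest route: Neston → Kelso → Ravel → Jorvik → Varne = 11 km.

11 km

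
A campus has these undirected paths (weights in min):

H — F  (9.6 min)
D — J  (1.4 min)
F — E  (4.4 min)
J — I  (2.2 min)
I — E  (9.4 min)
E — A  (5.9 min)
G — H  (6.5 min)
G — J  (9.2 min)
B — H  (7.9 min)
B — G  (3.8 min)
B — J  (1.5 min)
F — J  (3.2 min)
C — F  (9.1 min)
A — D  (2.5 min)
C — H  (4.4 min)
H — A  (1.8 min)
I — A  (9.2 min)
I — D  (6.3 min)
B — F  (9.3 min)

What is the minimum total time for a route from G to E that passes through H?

14.2 min

Best G to H: G–H costing 6.5
Shortest H→E: H–A–E = 7.7
Total via H: 6.5 + 7.7 = 14.2 min.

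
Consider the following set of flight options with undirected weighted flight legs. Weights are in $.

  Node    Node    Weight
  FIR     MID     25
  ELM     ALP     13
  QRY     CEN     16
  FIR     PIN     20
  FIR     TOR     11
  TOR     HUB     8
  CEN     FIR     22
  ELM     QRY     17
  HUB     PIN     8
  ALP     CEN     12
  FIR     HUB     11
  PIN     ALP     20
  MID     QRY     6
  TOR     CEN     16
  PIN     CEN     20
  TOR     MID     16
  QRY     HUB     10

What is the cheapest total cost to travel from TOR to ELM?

Settle nodes by increasing distance from TOR:
TOR: 0
HUB: 8  (via TOR)
FIR: 11  (via TOR)
CEN: 16  (via TOR)
MID: 16  (via TOR)
PIN: 16  (via HUB)
QRY: 18  (via HUB)
ALP: 28  (via CEN)
ELM: 35  (via QRY)
Shortest route: TOR → HUB → QRY → ELM = $35.

$35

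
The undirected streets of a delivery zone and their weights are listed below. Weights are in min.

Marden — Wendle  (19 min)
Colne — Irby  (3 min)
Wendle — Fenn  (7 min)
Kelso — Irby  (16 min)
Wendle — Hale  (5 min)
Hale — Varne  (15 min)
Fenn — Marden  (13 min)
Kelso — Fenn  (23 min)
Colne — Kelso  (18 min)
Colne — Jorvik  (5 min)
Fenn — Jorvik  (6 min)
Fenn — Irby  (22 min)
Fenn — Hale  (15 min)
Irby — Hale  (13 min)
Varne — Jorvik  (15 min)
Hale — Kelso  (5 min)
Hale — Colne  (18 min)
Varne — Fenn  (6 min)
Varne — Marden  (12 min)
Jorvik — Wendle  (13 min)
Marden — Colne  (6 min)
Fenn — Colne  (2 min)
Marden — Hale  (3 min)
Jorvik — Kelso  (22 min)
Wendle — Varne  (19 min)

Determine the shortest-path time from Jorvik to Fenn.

6 min

Running Dijkstra from Jorvik:
Jorvik: 0
Colne: 5  (via Jorvik)
Fenn: 6  (via Jorvik)
Shortest route: Jorvik–Fenn = 6 min.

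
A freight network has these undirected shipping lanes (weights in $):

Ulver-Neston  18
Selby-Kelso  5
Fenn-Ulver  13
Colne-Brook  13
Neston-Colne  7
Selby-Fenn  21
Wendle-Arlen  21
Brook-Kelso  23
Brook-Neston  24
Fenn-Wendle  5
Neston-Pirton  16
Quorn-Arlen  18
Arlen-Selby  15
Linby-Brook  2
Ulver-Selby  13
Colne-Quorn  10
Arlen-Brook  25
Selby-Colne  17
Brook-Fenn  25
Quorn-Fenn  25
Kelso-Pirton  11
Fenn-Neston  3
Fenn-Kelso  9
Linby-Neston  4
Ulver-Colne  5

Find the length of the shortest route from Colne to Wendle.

$15

Compare a few routes:
Colne - Ulver - Fenn - Wendle: 5+13+5 = 23
Colne - Neston - Fenn - Wendle: 7+3+5 = 15
Cheapest is Colne - Neston - Fenn - Wendle at $15.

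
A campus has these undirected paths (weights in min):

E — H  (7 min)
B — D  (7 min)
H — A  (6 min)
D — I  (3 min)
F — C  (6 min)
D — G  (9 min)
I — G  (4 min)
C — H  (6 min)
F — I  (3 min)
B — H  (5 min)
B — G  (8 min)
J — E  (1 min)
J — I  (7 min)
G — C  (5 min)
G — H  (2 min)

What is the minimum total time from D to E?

11 min

Enumerating some paths:
D - I - J - E: 3+7+1 = 11
D - I - G - H - E: 3+4+2+7 = 16
Cheapest is D - I - J - E at 11 min.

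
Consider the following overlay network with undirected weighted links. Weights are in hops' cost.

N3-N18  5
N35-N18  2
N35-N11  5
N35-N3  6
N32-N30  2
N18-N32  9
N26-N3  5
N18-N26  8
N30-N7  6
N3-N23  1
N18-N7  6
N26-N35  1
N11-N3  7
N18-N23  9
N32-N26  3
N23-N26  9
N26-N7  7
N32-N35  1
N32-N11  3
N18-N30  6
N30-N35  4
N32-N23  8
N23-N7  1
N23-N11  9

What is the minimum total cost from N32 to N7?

8 hops' cost

Candidate routes:
N32 - N35 - N26 - N3 - N23 - N7: 1+1+5+1+1 = 9
N32 - N30 - N7: 2+6 = 8
N32 - N35 - N26 - N7: 1+1+7 = 9
N32 - N35 - N3 - N23 - N7: 1+6+1+1 = 9
The minimum is 8 hops' cost via N32 - N30 - N7.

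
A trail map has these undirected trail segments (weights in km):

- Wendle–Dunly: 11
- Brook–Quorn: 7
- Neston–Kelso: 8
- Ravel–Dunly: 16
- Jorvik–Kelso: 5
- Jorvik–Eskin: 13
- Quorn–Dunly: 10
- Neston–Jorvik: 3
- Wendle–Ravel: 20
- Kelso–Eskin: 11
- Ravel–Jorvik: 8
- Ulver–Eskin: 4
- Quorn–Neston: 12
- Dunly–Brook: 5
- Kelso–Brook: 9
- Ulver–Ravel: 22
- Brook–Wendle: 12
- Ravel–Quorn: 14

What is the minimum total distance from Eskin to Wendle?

32 km

Running Dijkstra from Eskin:
Eskin: 0
Ulver: 4  (via Eskin)
Kelso: 11  (via Eskin)
Jorvik: 13  (via Eskin)
Neston: 16  (via Jorvik)
Brook: 20  (via Kelso)
Ravel: 21  (via Jorvik)
Dunly: 25  (via Brook)
Quorn: 27  (via Brook)
Wendle: 32  (via Brook)
Shortest route: Eskin → Kelso → Brook → Wendle = 32 km.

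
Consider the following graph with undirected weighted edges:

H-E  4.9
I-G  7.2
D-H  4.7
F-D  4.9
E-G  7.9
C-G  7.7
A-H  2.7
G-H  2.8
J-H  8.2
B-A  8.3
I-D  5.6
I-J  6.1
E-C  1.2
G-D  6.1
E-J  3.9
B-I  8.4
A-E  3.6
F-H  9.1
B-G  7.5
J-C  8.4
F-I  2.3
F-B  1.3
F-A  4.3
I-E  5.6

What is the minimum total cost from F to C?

Enumerating some paths:
F → A → H → E → C: 4.3+2.7+4.9+1.2 = 13.1
F → I → E → C: 2.3+5.6+1.2 = 9.1
Cheapest is F → I → E → C at 9.1.

9.1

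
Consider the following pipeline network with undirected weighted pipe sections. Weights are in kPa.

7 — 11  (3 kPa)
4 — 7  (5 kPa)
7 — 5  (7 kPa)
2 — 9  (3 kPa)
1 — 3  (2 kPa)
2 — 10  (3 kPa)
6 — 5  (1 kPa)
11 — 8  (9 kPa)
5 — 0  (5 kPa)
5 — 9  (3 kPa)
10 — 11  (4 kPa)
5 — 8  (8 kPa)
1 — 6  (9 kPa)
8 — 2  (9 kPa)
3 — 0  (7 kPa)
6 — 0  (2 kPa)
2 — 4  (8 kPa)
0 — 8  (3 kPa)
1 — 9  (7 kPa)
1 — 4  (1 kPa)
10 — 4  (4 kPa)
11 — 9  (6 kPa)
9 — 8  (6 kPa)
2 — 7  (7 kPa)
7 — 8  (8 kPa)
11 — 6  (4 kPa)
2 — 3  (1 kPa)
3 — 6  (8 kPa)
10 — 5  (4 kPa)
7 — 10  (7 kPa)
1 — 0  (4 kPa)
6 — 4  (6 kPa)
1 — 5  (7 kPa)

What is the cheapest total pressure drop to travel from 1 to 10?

5 kPa

Enumerating some paths:
1 - 3 - 2 - 10: 2+1+3 = 6
1 - 5 - 10: 7+4 = 11
1 - 4 - 10: 1+4 = 5
Cheapest is 1 - 4 - 10 at 5 kPa.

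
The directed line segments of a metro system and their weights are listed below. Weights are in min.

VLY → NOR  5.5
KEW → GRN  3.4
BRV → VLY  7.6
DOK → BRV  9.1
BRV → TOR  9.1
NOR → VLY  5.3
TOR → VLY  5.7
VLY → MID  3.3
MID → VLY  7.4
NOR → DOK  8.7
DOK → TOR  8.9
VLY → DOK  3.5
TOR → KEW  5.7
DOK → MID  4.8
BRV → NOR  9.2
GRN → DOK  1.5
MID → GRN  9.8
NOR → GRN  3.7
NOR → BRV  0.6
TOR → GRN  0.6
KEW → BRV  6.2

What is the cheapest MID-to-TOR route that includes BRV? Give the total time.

Best MID to BRV: MID–VLY–NOR–BRV costing 13.5
Best BRV to TOR: BRV–TOR costing 9.1
Total via BRV: 13.5 + 9.1 = 22.6 min.

22.6 min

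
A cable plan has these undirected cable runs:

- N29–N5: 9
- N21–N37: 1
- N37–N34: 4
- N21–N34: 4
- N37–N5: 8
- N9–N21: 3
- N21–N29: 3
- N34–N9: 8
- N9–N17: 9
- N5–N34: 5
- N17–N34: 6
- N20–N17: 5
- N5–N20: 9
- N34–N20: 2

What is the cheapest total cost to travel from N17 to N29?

13

Compare a few routes:
N17–N34–N21–N29: 6+4+3 = 13
N17–N34–N37–N21–N29: 6+4+1+3 = 14
Cheapest is N17–N34–N21–N29 at 13.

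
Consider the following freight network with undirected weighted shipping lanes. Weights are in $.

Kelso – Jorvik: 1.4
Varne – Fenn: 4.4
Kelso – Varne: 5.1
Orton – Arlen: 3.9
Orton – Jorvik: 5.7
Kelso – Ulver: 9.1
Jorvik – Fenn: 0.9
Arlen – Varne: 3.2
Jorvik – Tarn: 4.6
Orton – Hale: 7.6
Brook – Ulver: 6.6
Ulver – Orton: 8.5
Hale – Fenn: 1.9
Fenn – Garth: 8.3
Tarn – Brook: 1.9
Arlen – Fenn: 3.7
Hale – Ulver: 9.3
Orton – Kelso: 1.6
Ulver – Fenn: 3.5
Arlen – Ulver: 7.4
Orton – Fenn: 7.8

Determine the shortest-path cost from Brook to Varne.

$11.8

Shortest distances from Brook:
Brook: 0
Tarn: 1.9  (via Brook)
Jorvik: 6.5  (via Tarn)
Ulver: 6.6  (via Brook)
Fenn: 7.4  (via Jorvik)
Kelso: 7.9  (via Jorvik)
Hale: 9.3  (via Fenn)
Orton: 9.5  (via Kelso)
Arlen: 11.1  (via Fenn)
Varne: 11.8  (via Fenn)
Shortest route: Brook–Tarn–Jorvik–Fenn–Varne = $11.8.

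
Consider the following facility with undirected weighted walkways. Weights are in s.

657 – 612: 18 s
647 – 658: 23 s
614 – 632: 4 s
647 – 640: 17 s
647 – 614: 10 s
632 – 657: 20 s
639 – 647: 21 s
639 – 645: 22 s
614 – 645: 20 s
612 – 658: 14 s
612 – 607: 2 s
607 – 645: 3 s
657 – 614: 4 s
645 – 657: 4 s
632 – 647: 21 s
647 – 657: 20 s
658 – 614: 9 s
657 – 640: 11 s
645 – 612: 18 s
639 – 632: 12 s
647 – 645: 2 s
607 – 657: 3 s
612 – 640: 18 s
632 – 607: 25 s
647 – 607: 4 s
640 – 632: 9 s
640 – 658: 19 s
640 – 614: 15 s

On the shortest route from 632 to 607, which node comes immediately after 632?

Compare a few routes:
632 - 614 - 657 - 607: 4+4+3 = 11
632 - 614 - 647 - 607: 4+10+4 = 18
632 - 614 - 657 - 645 - 607: 4+4+4+3 = 15
The minimum is 11 s via 632 - 614 - 657 - 607.
So from 632 the first move is to 614.

614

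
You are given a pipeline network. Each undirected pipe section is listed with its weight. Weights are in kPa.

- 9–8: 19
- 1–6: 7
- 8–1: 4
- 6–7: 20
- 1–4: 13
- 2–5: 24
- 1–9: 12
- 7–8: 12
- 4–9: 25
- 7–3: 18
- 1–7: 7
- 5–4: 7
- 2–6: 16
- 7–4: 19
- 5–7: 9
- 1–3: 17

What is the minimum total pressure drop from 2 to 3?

40 kPa

Enumerating some paths:
2–6–7–3: 16+20+18 = 54
2–6–1–3: 16+7+17 = 40
2–6–1–7–3: 16+7+7+18 = 48
2–5–7–3: 24+9+18 = 51
Cheapest is 2–6–1–3 at 40 kPa.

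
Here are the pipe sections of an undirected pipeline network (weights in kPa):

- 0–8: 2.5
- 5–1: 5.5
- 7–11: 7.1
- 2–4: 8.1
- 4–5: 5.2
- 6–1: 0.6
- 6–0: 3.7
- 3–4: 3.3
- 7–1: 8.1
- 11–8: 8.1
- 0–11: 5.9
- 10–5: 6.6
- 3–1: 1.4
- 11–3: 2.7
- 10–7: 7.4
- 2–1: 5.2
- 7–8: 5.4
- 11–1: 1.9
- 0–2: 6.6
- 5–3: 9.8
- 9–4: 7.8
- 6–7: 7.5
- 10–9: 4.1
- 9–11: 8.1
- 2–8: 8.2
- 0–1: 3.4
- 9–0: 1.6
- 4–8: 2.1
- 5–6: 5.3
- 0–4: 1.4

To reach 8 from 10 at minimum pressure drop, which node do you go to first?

9

Compare a few routes:
10 → 9 → 0 → 8: 4.1+1.6+2.5 = 8.2
10 → 9 → 0 → 4 → 8: 4.1+1.6+1.4+2.1 = 9.2
10 → 7 → 8: 7.4+5.4 = 12.8
Cheapest is 10 → 9 → 0 → 8 at 8.2 kPa.
So from 10 the first move is to 9.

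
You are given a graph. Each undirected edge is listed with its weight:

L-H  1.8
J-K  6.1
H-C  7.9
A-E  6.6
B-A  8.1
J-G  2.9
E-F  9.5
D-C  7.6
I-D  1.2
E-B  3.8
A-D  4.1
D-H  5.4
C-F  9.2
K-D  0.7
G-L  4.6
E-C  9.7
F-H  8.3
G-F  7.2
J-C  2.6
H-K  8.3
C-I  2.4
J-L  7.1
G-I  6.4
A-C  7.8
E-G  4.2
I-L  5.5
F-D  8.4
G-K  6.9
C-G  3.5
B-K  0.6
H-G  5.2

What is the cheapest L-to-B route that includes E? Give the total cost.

12.6

Best L to E: L → G → E costing 8.8
Shortest E→B: E → B = 3.8
Total via E: 8.8 + 3.8 = 12.6.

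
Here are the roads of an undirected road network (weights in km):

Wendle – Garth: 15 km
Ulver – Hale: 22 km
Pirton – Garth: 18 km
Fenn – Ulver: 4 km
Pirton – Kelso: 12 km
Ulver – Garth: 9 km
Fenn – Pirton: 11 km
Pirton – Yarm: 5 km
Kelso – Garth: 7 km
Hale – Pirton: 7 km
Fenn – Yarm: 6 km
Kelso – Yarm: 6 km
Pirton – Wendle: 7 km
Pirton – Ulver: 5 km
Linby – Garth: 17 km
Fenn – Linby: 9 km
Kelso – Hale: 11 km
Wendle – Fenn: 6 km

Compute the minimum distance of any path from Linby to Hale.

25 km

Compare a few routes:
Linby → Fenn → Ulver → Pirton → Hale: 9+4+5+7 = 25
Linby → Fenn → Yarm → Pirton → Hale: 9+6+5+7 = 27
Linby → Fenn → Wendle → Pirton → Hale: 9+6+7+7 = 29
Linby → Fenn → Pirton → Hale: 9+11+7 = 27
The minimum is 25 km via Linby → Fenn → Ulver → Pirton → Hale.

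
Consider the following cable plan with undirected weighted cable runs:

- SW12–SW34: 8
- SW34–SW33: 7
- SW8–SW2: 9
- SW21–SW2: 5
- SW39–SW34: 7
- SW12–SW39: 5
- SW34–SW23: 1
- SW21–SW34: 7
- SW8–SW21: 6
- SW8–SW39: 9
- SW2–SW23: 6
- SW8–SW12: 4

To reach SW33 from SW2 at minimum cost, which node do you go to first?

Compare a few routes:
SW2 → SW23 → SW34 → SW33: 6+1+7 = 14
SW2 → SW8 → SW12 → SW34 → SW33: 9+4+8+7 = 28
SW2 → SW21 → SW34 → SW33: 5+7+7 = 19
The minimum is 14 via SW2 → SW23 → SW34 → SW33.
So from SW2 the first move is to SW23.

SW23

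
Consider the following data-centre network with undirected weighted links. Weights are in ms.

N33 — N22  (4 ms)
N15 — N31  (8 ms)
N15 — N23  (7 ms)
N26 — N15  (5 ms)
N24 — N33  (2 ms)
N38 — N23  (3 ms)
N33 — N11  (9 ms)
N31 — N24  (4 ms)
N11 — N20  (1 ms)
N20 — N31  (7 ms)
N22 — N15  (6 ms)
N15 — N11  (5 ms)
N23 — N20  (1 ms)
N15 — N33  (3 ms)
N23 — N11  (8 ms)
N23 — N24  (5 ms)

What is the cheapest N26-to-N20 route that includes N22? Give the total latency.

23 ms

Shortest N26→N22: N26 → N15 → N22 = 11
Shortest N22→N20: N22 → N33 → N24 → N23 → N20 = 12
Total via N22: 11 + 12 = 23 ms.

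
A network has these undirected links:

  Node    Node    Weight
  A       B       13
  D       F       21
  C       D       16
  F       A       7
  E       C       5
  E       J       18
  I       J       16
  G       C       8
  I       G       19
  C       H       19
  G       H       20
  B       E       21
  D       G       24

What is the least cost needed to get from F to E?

Running Dijkstra from F:
F: 0
A: 7  (via F)
B: 20  (via A)
D: 21  (via F)
C: 37  (via D)
E: 41  (via B)
Shortest route: F → A → B → E = 41.

41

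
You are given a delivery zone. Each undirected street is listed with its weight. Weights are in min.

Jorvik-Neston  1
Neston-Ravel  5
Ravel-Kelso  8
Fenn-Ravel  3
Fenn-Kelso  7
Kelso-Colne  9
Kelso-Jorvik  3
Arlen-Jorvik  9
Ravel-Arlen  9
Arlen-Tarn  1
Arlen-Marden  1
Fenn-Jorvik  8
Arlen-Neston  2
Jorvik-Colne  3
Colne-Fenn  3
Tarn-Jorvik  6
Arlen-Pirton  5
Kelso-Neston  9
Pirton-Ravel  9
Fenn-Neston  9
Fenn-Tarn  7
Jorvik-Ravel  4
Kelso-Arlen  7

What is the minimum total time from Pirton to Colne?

11 min

Enumerating some paths:
Pirton → Arlen → Neston → Jorvik → Colne: 5+2+1+3 = 11
Pirton → Ravel → Fenn → Colne: 9+3+3 = 15
The minimum is 11 min via Pirton → Arlen → Neston → Jorvik → Colne.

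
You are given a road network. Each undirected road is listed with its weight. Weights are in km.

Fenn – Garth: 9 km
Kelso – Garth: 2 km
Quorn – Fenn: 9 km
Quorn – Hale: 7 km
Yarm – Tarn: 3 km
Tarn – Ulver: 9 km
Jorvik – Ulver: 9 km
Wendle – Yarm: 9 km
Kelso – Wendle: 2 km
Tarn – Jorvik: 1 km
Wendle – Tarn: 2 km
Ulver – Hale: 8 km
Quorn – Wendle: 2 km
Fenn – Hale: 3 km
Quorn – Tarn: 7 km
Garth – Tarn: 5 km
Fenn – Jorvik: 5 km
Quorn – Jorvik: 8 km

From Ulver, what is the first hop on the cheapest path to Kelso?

Compare a few routes:
Ulver–Jorvik–Tarn–Wendle–Kelso: 9+1+2+2 = 14
Ulver–Jorvik–Tarn–Garth–Kelso: 9+1+5+2 = 17
Ulver–Tarn–Wendle–Kelso: 9+2+2 = 13
Ulver–Tarn–Garth–Kelso: 9+5+2 = 16
The minimum is 13 km via Ulver–Tarn–Wendle–Kelso.
So from Ulver the first move is to Tarn.

Tarn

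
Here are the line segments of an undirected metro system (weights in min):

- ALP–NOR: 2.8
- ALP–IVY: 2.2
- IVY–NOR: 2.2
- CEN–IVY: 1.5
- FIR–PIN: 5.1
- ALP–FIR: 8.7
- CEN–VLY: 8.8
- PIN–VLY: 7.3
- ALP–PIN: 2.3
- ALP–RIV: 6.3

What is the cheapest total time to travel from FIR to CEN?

Settle nodes by increasing distance from FIR:
FIR: 0
PIN: 5.1  (via FIR)
ALP: 7.4  (via PIN)
IVY: 9.6  (via ALP)
NOR: 10.2  (via ALP)
CEN: 11.1  (via IVY)
Shortest route: FIR → PIN → ALP → IVY → CEN = 11.1 min.

11.1 min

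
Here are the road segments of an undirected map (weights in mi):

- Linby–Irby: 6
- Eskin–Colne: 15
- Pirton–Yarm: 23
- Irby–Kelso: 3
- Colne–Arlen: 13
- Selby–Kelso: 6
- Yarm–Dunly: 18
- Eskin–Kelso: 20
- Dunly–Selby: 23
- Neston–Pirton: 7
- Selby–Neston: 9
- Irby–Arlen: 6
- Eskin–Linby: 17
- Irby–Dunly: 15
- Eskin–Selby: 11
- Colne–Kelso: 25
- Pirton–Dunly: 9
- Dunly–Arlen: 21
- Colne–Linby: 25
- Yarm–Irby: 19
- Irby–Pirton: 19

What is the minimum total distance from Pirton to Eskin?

Running Dijkstra from Pirton:
Pirton: 0
Neston: 7  (via Pirton)
Dunly: 9  (via Pirton)
Selby: 16  (via Neston)
Irby: 19  (via Pirton)
Kelso: 22  (via Selby)
Yarm: 23  (via Pirton)
Linby: 25  (via Irby)
Arlen: 25  (via Irby)
Eskin: 27  (via Selby)
Shortest route: Pirton → Neston → Selby → Eskin = 27 mi.

27 mi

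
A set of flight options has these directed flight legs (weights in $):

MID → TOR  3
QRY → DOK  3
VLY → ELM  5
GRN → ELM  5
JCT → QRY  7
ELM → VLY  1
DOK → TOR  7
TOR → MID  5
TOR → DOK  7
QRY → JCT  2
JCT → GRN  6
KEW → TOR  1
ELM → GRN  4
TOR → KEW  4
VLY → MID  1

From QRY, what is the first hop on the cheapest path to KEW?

DOK

Compare a few routes:
QRY–DOK–TOR–KEW: 3+7+4 = 14
QRY–JCT–GRN–ELM–VLY–MID–TOR–KEW: 2+6+5+1+1+3+4 = 22
Cheapest is QRY–DOK–TOR–KEW at $14.
So from QRY the first move is to DOK.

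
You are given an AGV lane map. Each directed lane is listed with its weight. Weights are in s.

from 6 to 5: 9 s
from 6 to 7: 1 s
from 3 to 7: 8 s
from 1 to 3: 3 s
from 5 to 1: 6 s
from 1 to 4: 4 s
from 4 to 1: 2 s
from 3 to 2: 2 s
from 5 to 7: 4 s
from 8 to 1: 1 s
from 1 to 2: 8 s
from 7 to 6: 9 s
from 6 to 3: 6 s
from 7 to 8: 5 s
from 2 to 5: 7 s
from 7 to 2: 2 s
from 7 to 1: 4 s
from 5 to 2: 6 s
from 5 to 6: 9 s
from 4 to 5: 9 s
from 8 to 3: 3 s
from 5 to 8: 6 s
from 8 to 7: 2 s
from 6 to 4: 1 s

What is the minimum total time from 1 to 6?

20 s

Enumerating some paths:
1 - 3 - 7 - 6: 3+8+9 = 20
1 - 2 - 5 - 6: 8+7+9 = 24
1 - 3 - 2 - 5 - 6: 3+2+7+9 = 21
1 - 4 - 5 - 6: 4+9+9 = 22
The minimum is 20 s via 1 - 3 - 7 - 6.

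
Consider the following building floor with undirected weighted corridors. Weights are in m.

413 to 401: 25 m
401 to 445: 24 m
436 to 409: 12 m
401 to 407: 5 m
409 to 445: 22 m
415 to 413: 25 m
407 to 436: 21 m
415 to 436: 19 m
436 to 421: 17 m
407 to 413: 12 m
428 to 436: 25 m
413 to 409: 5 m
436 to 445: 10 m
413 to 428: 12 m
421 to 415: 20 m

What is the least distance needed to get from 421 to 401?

Running Dijkstra from 421:
421: 0
436: 17  (via 421)
415: 20  (via 421)
445: 27  (via 436)
409: 29  (via 436)
413: 34  (via 409)
407: 38  (via 436)
428: 42  (via 436)
401: 43  (via 407)
Shortest route: 421 → 436 → 407 → 401 = 43 m.

43 m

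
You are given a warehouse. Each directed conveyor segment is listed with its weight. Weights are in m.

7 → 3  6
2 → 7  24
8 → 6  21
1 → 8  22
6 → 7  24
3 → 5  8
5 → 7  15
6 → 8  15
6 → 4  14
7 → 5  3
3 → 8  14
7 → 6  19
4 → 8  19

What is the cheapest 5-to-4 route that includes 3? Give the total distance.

Best 5 to 3: 5–7–3 costing 21
Best 3 to 4: 3–8–6–4 costing 49
Total via 3: 21 + 49 = 70 m.

70 m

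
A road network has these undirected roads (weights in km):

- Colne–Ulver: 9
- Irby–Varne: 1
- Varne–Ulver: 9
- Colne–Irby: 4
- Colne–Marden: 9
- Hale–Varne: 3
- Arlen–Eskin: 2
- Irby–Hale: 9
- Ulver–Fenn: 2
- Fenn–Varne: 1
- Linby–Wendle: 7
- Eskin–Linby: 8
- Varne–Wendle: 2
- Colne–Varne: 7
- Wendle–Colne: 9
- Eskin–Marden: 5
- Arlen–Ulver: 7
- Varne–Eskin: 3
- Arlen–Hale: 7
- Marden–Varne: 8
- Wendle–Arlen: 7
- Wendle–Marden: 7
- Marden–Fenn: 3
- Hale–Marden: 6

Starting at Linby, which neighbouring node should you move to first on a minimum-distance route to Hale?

Wendle

Compare a few routes:
Linby - Eskin - Varne - Hale: 8+3+3 = 14
Linby - Wendle - Varne - Hale: 7+2+3 = 12
Linby - Eskin - Arlen - Hale: 8+2+7 = 17
The minimum is 12 km via Linby - Wendle - Varne - Hale.
So from Linby the first move is to Wendle.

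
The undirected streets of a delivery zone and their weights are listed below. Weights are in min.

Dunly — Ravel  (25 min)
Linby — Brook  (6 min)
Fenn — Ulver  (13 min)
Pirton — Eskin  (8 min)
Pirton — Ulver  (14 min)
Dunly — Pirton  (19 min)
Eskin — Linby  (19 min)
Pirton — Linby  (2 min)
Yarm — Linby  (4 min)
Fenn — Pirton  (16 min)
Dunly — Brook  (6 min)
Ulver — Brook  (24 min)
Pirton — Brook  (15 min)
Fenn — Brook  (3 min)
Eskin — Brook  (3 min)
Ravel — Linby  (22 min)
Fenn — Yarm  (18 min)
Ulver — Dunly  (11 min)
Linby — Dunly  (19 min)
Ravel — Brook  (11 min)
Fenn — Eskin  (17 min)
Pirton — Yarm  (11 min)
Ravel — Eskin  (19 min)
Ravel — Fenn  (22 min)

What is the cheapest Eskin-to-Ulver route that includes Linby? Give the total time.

25 min

Shortest Eskin→Linby: Eskin–Brook–Linby = 9
Shortest Linby→Ulver: Linby–Pirton–Ulver = 16
Total via Linby: 9 + 16 = 25 min.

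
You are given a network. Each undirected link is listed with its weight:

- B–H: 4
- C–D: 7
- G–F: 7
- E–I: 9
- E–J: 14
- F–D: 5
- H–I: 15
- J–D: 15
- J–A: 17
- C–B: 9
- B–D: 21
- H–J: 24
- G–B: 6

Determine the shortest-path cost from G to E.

Settle nodes by increasing distance from G:
G: 0
B: 6  (via G)
F: 7  (via G)
H: 10  (via B)
D: 12  (via F)
C: 15  (via B)
I: 25  (via H)
J: 27  (via D)
E: 34  (via I)
Shortest route: G → B → H → I → E = 34.

34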